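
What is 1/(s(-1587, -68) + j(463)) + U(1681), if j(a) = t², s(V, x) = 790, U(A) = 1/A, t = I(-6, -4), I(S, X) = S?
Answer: 2507/1388506 ≈ 0.0018055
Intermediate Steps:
t = -6
j(a) = 36 (j(a) = (-6)² = 36)
1/(s(-1587, -68) + j(463)) + U(1681) = 1/(790 + 36) + 1/1681 = 1/826 + 1/1681 = 2507/1388506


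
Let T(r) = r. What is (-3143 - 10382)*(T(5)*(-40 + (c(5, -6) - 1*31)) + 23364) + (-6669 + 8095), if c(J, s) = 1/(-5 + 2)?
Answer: -933518272/3 ≈ -3.1117e+8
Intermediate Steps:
c(J, s) = -⅓ (c(J, s) = 1/(-3) = -⅓)
(-3143 - 10382)*(T(5)*(-40 + (c(5, -6) - 1*31)) + 23364) + (-6669 + 8095) = (-3143 - 10382)*(5*(-40 + (-⅓ - 1*31)) + 23364) + (-6669 + 8095) = -13525*(5*(-40 + (-⅓ - 31)) + 23364) + 1426 = -13525*(5*(-40 - 94/3) + 23364) + 1426 = -13525*(5*(-214/3) + 23364) + 1426 = -13525*(-1070/3 + 23364) + 1426 = -13525*69022/3 + 1426 = -933522550/3 + 1426 = -933518272/3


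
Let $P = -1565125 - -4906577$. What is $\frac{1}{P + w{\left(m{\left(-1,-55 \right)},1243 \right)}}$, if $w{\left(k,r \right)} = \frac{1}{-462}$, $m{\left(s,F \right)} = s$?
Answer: $\frac{462}{1543750823} \approx 2.9927 \cdot 10^{-7}$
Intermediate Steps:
$w{\left(k,r \right)} = - \frac{1}{462}$
$P = 3341452$ ($P = -1565125 + 4906577 = 3341452$)
$\frac{1}{P + w{\left(m{\left(-1,-55 \right)},1243 \right)}} = \frac{1}{3341452 - \frac{1}{462}} = \frac{1}{\frac{1543750823}{462}} = \frac{462}{1543750823}$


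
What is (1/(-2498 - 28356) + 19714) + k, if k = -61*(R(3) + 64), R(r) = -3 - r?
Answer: 499094303/30854 ≈ 16176.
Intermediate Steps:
k = -3538 (k = -61*((-3 - 1*3) + 64) = -61*((-3 - 3) + 64) = -61*(-6 + 64) = -61*58 = -3538)
(1/(-2498 - 28356) + 19714) + k = (1/(-2498 - 28356) + 19714) - 3538 = (1/(-30854) + 19714) - 3538 = (-1/30854 + 19714) - 3538 = 608255755/30854 - 3538 = 499094303/30854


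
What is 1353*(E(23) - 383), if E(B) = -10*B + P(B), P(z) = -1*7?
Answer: -838860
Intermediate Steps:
P(z) = -7
E(B) = -7 - 10*B (E(B) = -10*B - 7 = -7 - 10*B)
1353*(E(23) - 383) = 1353*((-7 - 10*23) - 383) = 1353*((-7 - 230) - 383) = 1353*(-237 - 383) = 1353*(-620) = -838860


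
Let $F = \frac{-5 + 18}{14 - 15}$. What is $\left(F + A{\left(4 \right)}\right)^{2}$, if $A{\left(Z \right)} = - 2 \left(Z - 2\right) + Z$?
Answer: $169$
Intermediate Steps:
$A{\left(Z \right)} = 4 - Z$ ($A{\left(Z \right)} = - 2 \left(Z - 2\right) + Z = - 2 \left(-2 + Z\right) + Z = \left(4 - 2 Z\right) + Z = 4 - Z$)
$F = -13$ ($F = \frac{13}{-1} = 13 \left(-1\right) = -13$)
$\left(F + A{\left(4 \right)}\right)^{2} = \left(-13 + \left(4 - 4\right)\right)^{2} = \left(-13 + 0\right)^{2} = \left(-13\right)^{2} = 169$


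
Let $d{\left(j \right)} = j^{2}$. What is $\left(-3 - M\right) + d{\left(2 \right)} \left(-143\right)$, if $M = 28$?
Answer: $-603$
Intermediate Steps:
$\left(-3 - M\right) + d{\left(2 \right)} \left(-143\right) = \left(-3 - 28\right) + 2^{2} \left(-143\right) = \left(-3 - 28\right) + 4 \left(-143\right) = -31 - 572 = -603$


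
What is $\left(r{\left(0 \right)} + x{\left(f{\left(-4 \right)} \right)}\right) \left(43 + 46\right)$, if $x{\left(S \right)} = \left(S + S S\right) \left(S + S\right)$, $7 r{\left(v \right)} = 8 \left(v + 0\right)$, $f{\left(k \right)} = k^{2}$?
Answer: $774656$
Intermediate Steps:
$r{\left(v \right)} = \frac{8 v}{7}$ ($r{\left(v \right)} = \frac{8 \left(v + 0\right)}{7} = \frac{8 v}{7}$)
$x{\left(S \right)} = 2 S \left(S + S^{2}\right)$ ($x{\left(S \right)} = \left(S + S^{2}\right) 2 S = 2 S \left(S + S^{2}\right)$)
$\left(r{\left(0 \right)} + x{\left(f{\left(-4 \right)} \right)}\right) \left(43 + 46\right) = \left(\frac{8}{7} \cdot 0 + 2 \left(\left(-4\right)^{2}\right)^{2} \left(1 + \left(-4\right)^{2}\right)\right) \left(43 + 46\right) = \left(0 + 2 \cdot 16^{2} \left(1 + 16\right)\right) 89 = \left(0 + 2 \cdot 256 \cdot 17\right) 89 = \left(0 + 8704\right) 89 = 8704 \cdot 89 = 774656$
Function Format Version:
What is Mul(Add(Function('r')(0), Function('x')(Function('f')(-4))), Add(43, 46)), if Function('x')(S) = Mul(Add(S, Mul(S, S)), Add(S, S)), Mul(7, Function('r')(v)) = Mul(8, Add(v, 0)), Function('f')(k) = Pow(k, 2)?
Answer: 774656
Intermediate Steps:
Function('r')(v) = Mul(Rational(8, 7), v) (Function('r')(v) = Mul(Rational(1, 7), Mul(8, Add(v, 0))) = Mul(Rational(1, 7), Mul(8, v)) = Mul(Rational(8, 7), v))
Function('x')(S) = Mul(2, S, Add(S, Pow(S, 2))) (Function('x')(S) = Mul(Add(S, Pow(S, 2)), Mul(2, S)) = Mul(2, S, Add(S, Pow(S, 2))))
Mul(Add(Function('r')(0), Function('x')(Function('f')(-4))), Add(43, 46)) = Mul(Add(Mul(Rational(8, 7), 0), Mul(2, Pow(Pow(-4, 2), 2), Add(1, Pow(-4, 2)))), Add(43, 46)) = Mul(Add(0, Mul(2, Pow(16, 2), Add(1, 16))), 89) = Mul(Add(0, Mul(2, 256, 17)), 89) = Mul(Add(0, 8704), 89) = Mul(8704, 89) = 774656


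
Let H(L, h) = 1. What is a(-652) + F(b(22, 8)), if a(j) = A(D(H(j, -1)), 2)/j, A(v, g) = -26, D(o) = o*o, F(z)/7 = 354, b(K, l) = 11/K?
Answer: 807841/326 ≈ 2478.0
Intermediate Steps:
F(z) = 2478 (F(z) = 7*354 = 2478)
D(o) = o²
a(j) = -26/j
a(-652) + F(b(22, 8)) = -26/(-652) + 2478 = -26*(-1/652) + 2478 = 13/326 + 2478 = 807841/326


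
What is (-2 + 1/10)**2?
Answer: 361/100 ≈ 3.6100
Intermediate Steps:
(-2 + 1/10)**2 = (-19/10)**2 = 361/100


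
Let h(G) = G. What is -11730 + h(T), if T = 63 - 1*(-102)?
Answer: -11565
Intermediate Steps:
T = 165 (T = 63 + 102 = 165)
-11730 + h(T) = -11730 + 165 = -11565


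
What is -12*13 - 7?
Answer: -163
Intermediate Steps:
-12*13 - 7 = -156 - 7 = -163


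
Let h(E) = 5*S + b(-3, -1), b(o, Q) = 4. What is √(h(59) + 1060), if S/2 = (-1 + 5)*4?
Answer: 6*√34 ≈ 34.986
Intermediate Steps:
S = 32 (S = 2*((-1 + 5)*4) = 2*(4*4) = 2*16 = 32)
h(E) = 164 (h(E) = 5*32 + 4 = 160 + 4 = 164)
√(h(59) + 1060) = √(164 + 1060) = √1224 = 6*√34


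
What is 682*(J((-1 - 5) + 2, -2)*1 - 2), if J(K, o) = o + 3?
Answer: -682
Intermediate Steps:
J(K, o) = 3 + o
682*(J((-1 - 5) + 2, -2)*1 - 2) = 682*((3 - 2)*1 - 2) = 682*(1*1 - 2) = 682*(1 - 2) = 682*(-1) = -682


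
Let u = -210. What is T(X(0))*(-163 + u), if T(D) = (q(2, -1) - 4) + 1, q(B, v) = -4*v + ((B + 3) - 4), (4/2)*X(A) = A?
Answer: -746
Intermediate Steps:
X(A) = A/2
q(B, v) = -1 + B - 4*v (q(B, v) = -4*v + ((3 + B) - 4) = -4*v + (-1 + B) = -1 + B - 4*v)
T(D) = 2 (T(D) = ((-1 + 2 - 4*(-1)) - 4) + 1 = ((-1 + 2 + 4) - 4) + 1 = (5 - 4) + 1 = 1 + 1 = 2)
T(X(0))*(-163 + u) = 2*(-163 - 210) = 2*(-373) = -746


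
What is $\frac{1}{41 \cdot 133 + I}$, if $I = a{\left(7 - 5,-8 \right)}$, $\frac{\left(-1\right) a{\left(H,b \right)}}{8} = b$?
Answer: $\frac{1}{5517} \approx 0.00018126$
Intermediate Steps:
$a{\left(H,b \right)} = - 8 b$
$I = 64$ ($I = \left(-8\right) \left(-8\right) = 64$)
$\frac{1}{41 \cdot 133 + I} = \frac{1}{41 \cdot 133 + 64} = \frac{1}{5453 + 64} = \frac{1}{5517}$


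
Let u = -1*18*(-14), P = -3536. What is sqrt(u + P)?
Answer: 2*I*sqrt(821) ≈ 57.306*I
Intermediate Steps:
u = 252 (u = -18*(-14) = 252)
sqrt(u + P) = sqrt(252 - 3536) = sqrt(-3284) = 2*I*sqrt(821)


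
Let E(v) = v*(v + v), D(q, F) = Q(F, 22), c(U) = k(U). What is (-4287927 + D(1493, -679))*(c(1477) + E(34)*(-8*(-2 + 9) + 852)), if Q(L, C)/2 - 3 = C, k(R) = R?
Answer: -7897536207033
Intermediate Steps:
Q(L, C) = 6 + 2*C
c(U) = U
D(q, F) = 50 (D(q, F) = 6 + 2*22 = 6 + 44 = 50)
E(v) = 2*v² (E(v) = v*(2*v) = 2*v²)
(-4287927 + D(1493, -679))*(c(1477) + E(34)*(-8*(-2 + 9) + 852)) = (-4287927 + 50)*(1477 + (2*34²)*(-8*(-2 + 9) + 852)) = -4287877*(1477 + (2*1156)*(-8*7 + 852)) = -4287877*(1477 + 2312*(-56 + 852)) = -4287877*(1477 + 2312*796) = -4287877*(1477 + 1840352) = -4287877*1841829 = -7897536207033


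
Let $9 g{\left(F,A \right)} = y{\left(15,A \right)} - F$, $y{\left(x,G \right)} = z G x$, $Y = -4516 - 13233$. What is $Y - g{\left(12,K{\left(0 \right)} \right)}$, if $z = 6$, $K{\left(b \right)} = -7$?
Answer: $- \frac{53033}{3} \approx -17678.0$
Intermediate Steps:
$Y = -17749$
$y{\left(x,G \right)} = 6 G x$
$g{\left(F,A \right)} = 10 A - \frac{F}{9}$ ($g{\left(F,A \right)} = \frac{6 A 15 - F}{9} = \frac{90 A - F}{9} = \frac{- F + 90 A}{9} = 10 A - \frac{F}{9}$)
$Y - g{\left(12,K{\left(0 \right)} \right)} = -17749 - \left(10 \left(-7\right) - \frac{4}{3}\right) = -17749 - \left(-70 - \frac{4}{3}\right) = -17749 - - \frac{214}{3} = -17749 + \frac{214}{3} = - \frac{53033}{3}$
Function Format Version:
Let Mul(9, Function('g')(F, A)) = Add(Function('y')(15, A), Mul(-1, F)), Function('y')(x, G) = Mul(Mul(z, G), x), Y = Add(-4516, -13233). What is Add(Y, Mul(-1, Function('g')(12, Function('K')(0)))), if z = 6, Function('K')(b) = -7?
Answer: Rational(-53033, 3) ≈ -17678.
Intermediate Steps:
Y = -17749
Function('y')(x, G) = Mul(6, G, x) (Function('y')(x, G) = Mul(Mul(6, G), x) = Mul(6, G, x))
Function('g')(F, A) = Add(Mul(10, A), Mul(Rational(-1, 9), F)) (Function('g')(F, A) = Mul(Rational(1, 9), Add(Mul(6, A, 15), Mul(-1, F))) = Mul(Rational(1, 9), Add(Mul(90, A), Mul(-1, F))) = Mul(Rational(1, 9), Add(Mul(-1, F), Mul(90, A))) = Add(Mul(10, A), Mul(Rational(-1, 9), F)))
Add(Y, Mul(-1, Function('g')(12, Function('K')(0)))) = Add(-17749, Mul(-1, Add(Mul(10, -7), Mul(Rational(-1, 9), 12)))) = Add(-17749, Mul(-1, Add(-70, Rational(-4, 3)))) = Add(-17749, Mul(-1, Rational(-214, 3))) = Add(-17749, Rational(214, 3)) = Rational(-53033, 3)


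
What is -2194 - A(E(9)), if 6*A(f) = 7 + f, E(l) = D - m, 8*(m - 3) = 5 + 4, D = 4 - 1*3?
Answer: -105343/48 ≈ -2194.6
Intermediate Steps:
D = 1 (D = 4 - 3 = 1)
m = 33/8 (m = 3 + (5 + 4)/8 = 3 + (1/8)*9 = 3 + 9/8 = 33/8 ≈ 4.1250)
E(l) = -25/8 (E(l) = 1 - 1*33/8 = 1 - 33/8 = -25/8)
A(f) = 7/6 + f/6 (A(f) = (7 + f)/6 = 7/6 + f/6)
-2194 - A(E(9)) = -2194 - (7/6 + (1/6)*(-25/8)) = -2194 - (7/6 - 25/48) = -2194 - 1*31/48 = -2194 - 31/48 = -105343/48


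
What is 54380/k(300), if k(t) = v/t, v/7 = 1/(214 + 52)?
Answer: 619932000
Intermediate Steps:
v = 1/38 (v = 7/(214 + 52) = 7/266 = 7*(1/266) = 1/38 ≈ 0.026316)
k(t) = 1/(38*t)
54380/k(300) = 54380/(((1/38)/300)) = 54380/(((1/38)*(1/300))) = 54380/(1/11400) = 54380*11400 = 619932000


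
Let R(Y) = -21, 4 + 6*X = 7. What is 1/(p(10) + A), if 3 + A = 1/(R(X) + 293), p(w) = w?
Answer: 272/1905 ≈ 0.14278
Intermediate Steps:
X = ½ (X = -⅔ + (⅙)*7 = -⅔ + 7/6 = ½ ≈ 0.50000)
A = -815/272 (A = -3 + 1/(-21 + 293) = -3 + 1/272 = -815/272 ≈ -2.9963)
1/(p(10) + A) = 1/(10 - 815/272) = 1/(1905/272) = 272/1905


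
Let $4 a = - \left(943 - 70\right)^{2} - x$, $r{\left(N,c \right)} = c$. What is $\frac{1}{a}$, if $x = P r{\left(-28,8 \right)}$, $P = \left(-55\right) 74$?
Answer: $- \frac{4}{729569} \approx -5.4827 \cdot 10^{-6}$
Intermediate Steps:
$P = -4070$
$x = -32560$ ($x = \left(-4070\right) 8 = -32560$)
$a = - \frac{729569}{4}$ ($a = \frac{- \left(943 - 70\right)^{2} - -32560}{4} = \frac{- 873^{2} + 32560}{4} = \frac{\left(-1\right) 762129 + 32560}{4} = \frac{-762129 + 32560}{4} = \frac{1}{4} \left(-729569\right) = - \frac{729569}{4} \approx -1.8239 \cdot 10^{5}$)
$\frac{1}{a} = \frac{1}{- \frac{729569}{4}} = - \frac{4}{729569}$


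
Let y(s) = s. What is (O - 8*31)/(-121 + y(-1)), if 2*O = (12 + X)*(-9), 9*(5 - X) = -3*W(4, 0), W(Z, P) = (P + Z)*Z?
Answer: 697/244 ≈ 2.8566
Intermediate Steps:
W(Z, P) = Z*(P + Z)
X = 31/3 (X = 5 - (-1)*4*(0 + 4)/3 = 5 - (-1)*4*4/3 = 5 - (-1)*16/3 = 5 - ⅑*(-48) = 5 + 16/3 = 31/3 ≈ 10.333)
O = -201/2 (O = ((12 + 31/3)*(-9))/2 = ((67/3)*(-9))/2 = (½)*(-201) = -201/2 ≈ -100.50)
(O - 8*31)/(-121 + y(-1)) = (-201/2 - 8*31)/(-121 - 1) = (-201/2 - 248)/(-122) = -697/2*(-1/122) = 697/244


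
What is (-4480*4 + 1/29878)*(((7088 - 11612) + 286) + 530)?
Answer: 992657109186/14939 ≈ 6.6447e+7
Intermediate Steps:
(-4480*4 + 1/29878)*(((7088 - 11612) + 286) + 530) = (-17920 + 1/29878)*((-4524 + 286) + 530) = -535413759*(-4238 + 530)/29878 = -535413759/29878*(-3708) = 992657109186/14939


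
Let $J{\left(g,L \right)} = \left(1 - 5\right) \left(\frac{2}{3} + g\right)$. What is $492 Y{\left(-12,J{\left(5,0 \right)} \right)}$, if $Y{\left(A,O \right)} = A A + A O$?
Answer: $204672$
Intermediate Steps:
$J{\left(g,L \right)} = - \frac{8}{3} - 4 g$ ($J{\left(g,L \right)} = - 4 \left(2 \cdot \frac{1}{3} + g\right) = - 4 \left(\frac{2}{3} + g\right) = - \frac{8}{3} - 4 g$)
$Y{\left(A,O \right)} = A^{2} + A O$
$492 Y{\left(-12,J{\left(5,0 \right)} \right)} = 492 \left(- 12 \left(-12 - \frac{68}{3}\right)\right) = 492 \left(\left(-12\right) \left(- \frac{104}{3}\right)\right) = 492 \cdot 416 = 204672$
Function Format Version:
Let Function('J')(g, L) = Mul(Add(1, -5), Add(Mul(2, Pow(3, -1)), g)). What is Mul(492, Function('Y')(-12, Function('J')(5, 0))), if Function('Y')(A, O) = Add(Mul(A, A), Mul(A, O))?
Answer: 204672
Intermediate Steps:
Function('J')(g, L) = Add(Rational(-8, 3), Mul(-4, g)) (Function('J')(g, L) = Mul(-4, Add(Mul(2, Rational(1, 3)), g)) = Mul(-4, Add(Rational(2, 3), g)) = Add(Rational(-8, 3), Mul(-4, g)))
Function('Y')(A, O) = Add(Pow(A, 2), Mul(A, O))
Mul(492, Function('Y')(-12, Function('J')(5, 0))) = Mul(492, Mul(-12, Add(-12, Add(Rational(-8, 3), Mul(-4, 5))))) = Mul(492, Mul(-12, Add(-12, Add(Rational(-8, 3), -20)))) = Mul(492, Mul(-12, Add(-12, Rational(-68, 3)))) = Mul(492, Mul(-12, Rational(-104, 3))) = Mul(492, 416) = 204672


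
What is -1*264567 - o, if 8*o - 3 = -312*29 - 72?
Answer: -2107419/8 ≈ -2.6343e+5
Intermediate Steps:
o = -9117/8 (o = 3/8 + (-312*29 - 72)/8 = 3/8 + (-9048 - 72)/8 = 3/8 + (⅛)*(-9120) = 3/8 - 1140 = -9117/8 ≈ -1139.6)
-1*264567 - o = -1*264567 - 1*(-9117/8) = -264567 + 9117/8 = -2107419/8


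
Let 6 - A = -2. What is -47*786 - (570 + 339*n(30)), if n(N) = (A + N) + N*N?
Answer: -355494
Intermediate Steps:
A = 8 (A = 6 - 1*(-2) = 6 + 2 = 8)
n(N) = 8 + N + N² (n(N) = (8 + N) + N*N = (8 + N) + N² = 8 + N + N²)
-47*786 - (570 + 339*n(30)) = -47*786 - (570 + 339*(8 + 30 + 30²)) = -36942 - (570 + 339*(8 + 30 + 900)) = -36942 - (570 + 339*938) = -36942 - (570 + 317982) = -36942 - 1*318552 = -36942 - 318552 = -355494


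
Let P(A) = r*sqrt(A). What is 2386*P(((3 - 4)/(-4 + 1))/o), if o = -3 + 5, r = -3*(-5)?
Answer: 5965*sqrt(6) ≈ 14611.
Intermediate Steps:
r = 15
o = 2
P(A) = 15*sqrt(A)
2386*P(((3 - 4)/(-4 + 1))/o) = 2386*(15*sqrt(((3 - 4)/(-4 + 1))/2)) = 2386*(15*sqrt(-1/(-3)*(1/2))) = 2386*(15*sqrt(-1*(-1/3)*(1/2))) = 2386*(15*sqrt((1/3)*(1/2))) = 2386*(15*sqrt(1/6)) = 2386*(15*(sqrt(6)/6)) = 2386*(5*sqrt(6)/2) = 5965*sqrt(6)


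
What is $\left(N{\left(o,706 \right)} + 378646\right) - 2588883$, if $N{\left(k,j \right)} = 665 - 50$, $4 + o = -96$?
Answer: $-2209622$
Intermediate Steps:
$o = -100$ ($o = -4 - 96 = -100$)
$N{\left(k,j \right)} = 615$
$\left(N{\left(o,706 \right)} + 378646\right) - 2588883 = \left(615 + 378646\right) - 2588883 = 379261 - 2588883 = -2209622$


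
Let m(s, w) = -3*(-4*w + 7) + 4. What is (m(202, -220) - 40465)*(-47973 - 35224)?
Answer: 3587621034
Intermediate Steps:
m(s, w) = -17 + 12*w (m(s, w) = -3*(7 - 4*w) + 4 = (-21 + 12*w) + 4 = -17 + 12*w)
(m(202, -220) - 40465)*(-47973 - 35224) = ((-17 + 12*(-220)) - 40465)*(-47973 - 35224) = ((-17 - 2640) - 40465)*(-83197) = (-2657 - 40465)*(-83197) = -43122*(-83197) = 3587621034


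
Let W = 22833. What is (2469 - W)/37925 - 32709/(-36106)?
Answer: 505226241/1369320050 ≈ 0.36896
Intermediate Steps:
(2469 - W)/37925 - 32709/(-36106) = (2469 - 1*22833)/37925 - 32709/(-36106) = (2469 - 22833)*(1/37925) - 32709*(-1/36106) = -20364*1/37925 + 32709/36106 = -20364/37925 + 32709/36106 = 505226241/1369320050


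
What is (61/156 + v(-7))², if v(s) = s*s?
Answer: 59367025/24336 ≈ 2439.5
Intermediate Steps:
v(s) = s²
(61/156 + v(-7))² = (61/156 + (-7)²)² = (61*(1/156) + 49)² = (61/156 + 49)² = (7705/156)² = 59367025/24336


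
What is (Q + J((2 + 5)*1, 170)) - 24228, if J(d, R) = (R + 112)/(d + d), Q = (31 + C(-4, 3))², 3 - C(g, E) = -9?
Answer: -156512/7 ≈ -22359.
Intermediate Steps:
C(g, E) = 12 (C(g, E) = 3 - 1*(-9) = 3 + 9 = 12)
Q = 1849 (Q = (31 + 12)² = 43² = 1849)
J(d, R) = (112 + R)/(2*d) (J(d, R) = (112 + R)/((2*d)) = (112 + R)*(1/(2*d)) = (112 + R)/(2*d))
(Q + J((2 + 5)*1, 170)) - 24228 = (1849 + (112 + 170)/(2*(((2 + 5)*1)))) - 24228 = (1849 + (½)*282/(7*1)) - 24228 = (1849 + (½)*282/7) - 24228 = (1849 + (½)*(⅐)*282) - 24228 = (1849 + 141/7) - 24228 = 13084/7 - 24228 = -156512/7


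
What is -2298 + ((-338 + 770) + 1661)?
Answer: -205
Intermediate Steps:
-2298 + ((-338 + 770) + 1661) = -2298 + (432 + 1661) = -2298 + 2093 = -205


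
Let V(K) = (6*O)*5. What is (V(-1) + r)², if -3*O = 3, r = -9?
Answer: 1521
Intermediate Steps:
O = -1 (O = -⅓*3 = -1)
V(K) = -30 (V(K) = (6*(-1))*5 = -6*5 = -30)
(V(-1) + r)² = (-30 - 9)² = (-39)² = 1521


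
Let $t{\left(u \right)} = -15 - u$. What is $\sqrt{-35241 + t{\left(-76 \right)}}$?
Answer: $2 i \sqrt{8795} \approx 187.56 i$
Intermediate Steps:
$\sqrt{-35241 + t{\left(-76 \right)}} = \sqrt{-35241 - -61} = \sqrt{-35241 + \left(-15 + 76\right)} = \sqrt{-35241 + 61} = \sqrt{-35180} = 2 i \sqrt{8795}$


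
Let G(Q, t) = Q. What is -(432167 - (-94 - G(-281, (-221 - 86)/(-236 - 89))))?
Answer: -431980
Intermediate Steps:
-(432167 - (-94 - G(-281, (-221 - 86)/(-236 - 89)))) = -(432167 - (-94 - 1*(-281))) = -(432167 - (-94 + 281)) = -(432167 - 1*187) = -(432167 - 187) = -1*431980 = -431980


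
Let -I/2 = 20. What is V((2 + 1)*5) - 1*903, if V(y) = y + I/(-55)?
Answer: -9760/11 ≈ -887.27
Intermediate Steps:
I = -40 (I = -2*20 = -40)
V(y) = 8/11 + y (V(y) = y - 40/(-55) = y - 40*(-1/55) = y + 8/11 = 8/11 + y)
V((2 + 1)*5) - 1*903 = (8/11 + (2 + 1)*5) - 1*903 = (8/11 + 3*5) - 903 = (8/11 + 15) - 903 = 173/11 - 903 = -9760/11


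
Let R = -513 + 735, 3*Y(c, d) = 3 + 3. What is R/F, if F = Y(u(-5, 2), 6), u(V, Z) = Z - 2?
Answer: 111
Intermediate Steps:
u(V, Z) = -2 + Z
Y(c, d) = 2 (Y(c, d) = (3 + 3)/3 = (1/3)*6 = 2)
R = 222
F = 2
R/F = 222/2 = (1/2)*222 = 111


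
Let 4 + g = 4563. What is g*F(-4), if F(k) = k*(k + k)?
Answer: 145888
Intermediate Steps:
g = 4559 (g = -4 + 4563 = 4559)
F(k) = 2*k**2 (F(k) = k*(2*k) = 2*k**2)
g*F(-4) = 4559*(2*(-4)**2) = 4559*(2*16) = 4559*32 = 145888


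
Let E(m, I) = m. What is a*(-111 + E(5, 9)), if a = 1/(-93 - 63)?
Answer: 53/78 ≈ 0.67949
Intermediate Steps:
a = -1/156 (a = 1/(-156) = -1/156 ≈ -0.0064103)
a*(-111 + E(5, 9)) = -(-111 + 5)/156 = -1/156*(-106) = 53/78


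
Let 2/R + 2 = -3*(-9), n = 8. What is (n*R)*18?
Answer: 288/25 ≈ 11.520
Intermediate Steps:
R = 2/25 (R = 2/(-2 - 3*(-9)) = 2/(-2 + 27) = 2/25 ≈ 0.080000)
(n*R)*18 = (8*(2/25))*18 = (16/25)*18 = 288/25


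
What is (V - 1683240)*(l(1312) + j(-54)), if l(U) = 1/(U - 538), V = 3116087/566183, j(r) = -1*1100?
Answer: 811399216548859367/438225642 ≈ 1.8516e+9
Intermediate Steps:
j(r) = -1100
V = 3116087/566183 (V = 3116087*(1/566183) = 3116087/566183 ≈ 5.5037)
l(U) = 1/(-538 + U)
(V - 1683240)*(l(1312) + j(-54)) = (3116087/566183 - 1683240)*(1/(-538 + 1312) - 1100) = -953018756833*(1/774 - 1100)/566183 = -953018756833/566183*(-851399/774) = 811399216548859367/438225642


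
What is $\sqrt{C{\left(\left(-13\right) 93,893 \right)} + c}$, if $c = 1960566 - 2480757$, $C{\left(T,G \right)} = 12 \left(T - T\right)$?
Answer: $3 i \sqrt{57799} \approx 721.24 i$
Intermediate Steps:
$C{\left(T,G \right)} = 0$ ($C{\left(T,G \right)} = 12 \cdot 0 = 0$)
$c = -520191$ ($c = 1960566 - 2480757 = -520191$)
$\sqrt{C{\left(\left(-13\right) 93,893 \right)} + c} = \sqrt{0 - 520191} = \sqrt{-520191} = 3 i \sqrt{57799}$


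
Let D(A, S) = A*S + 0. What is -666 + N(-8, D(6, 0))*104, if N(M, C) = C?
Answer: -666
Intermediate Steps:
D(A, S) = A*S
-666 + N(-8, D(6, 0))*104 = -666 + (6*0)*104 = -666 + 0*104 = -666 + 0 = -666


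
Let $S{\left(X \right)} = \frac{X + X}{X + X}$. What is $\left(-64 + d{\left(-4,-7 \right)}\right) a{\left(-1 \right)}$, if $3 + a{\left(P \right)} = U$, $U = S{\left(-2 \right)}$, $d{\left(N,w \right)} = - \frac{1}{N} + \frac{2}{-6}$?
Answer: $\frac{769}{6} \approx 128.17$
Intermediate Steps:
$S{\left(X \right)} = 1$ ($S{\left(X \right)} = \frac{2 X}{2 X} = 2 X \frac{1}{2 X} = 1$)
$d{\left(N,w \right)} = - \frac{1}{3} - \frac{1}{N}$ ($d{\left(N,w \right)} = - \frac{1}{N} + 2 \left(- \frac{1}{6}\right) = - \frac{1}{N} - \frac{1}{3} = - \frac{1}{3} - \frac{1}{N}$)
$U = 1$
$a{\left(P \right)} = -2$ ($a{\left(P \right)} = -3 + 1 = -2$)
$\left(-64 + d{\left(-4,-7 \right)}\right) a{\left(-1 \right)} = \left(-64 + \frac{-3 - -4}{3 \left(-4\right)}\right) \left(-2\right) = \left(-64 + \frac{1}{3} \left(- \frac{1}{4}\right) \left(-3 + 4\right)\right) \left(-2\right) = \left(-64 + \frac{1}{3} \left(- \frac{1}{4}\right) 1\right) \left(-2\right) = \left(-64 - \frac{1}{12}\right) \left(-2\right) = \left(- \frac{769}{12}\right) \left(-2\right) = \frac{769}{6}$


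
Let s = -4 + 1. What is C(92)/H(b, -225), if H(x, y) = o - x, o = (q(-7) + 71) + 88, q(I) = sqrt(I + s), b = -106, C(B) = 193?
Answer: 10229/14047 - 193*I*sqrt(10)/70235 ≈ 0.7282 - 0.0086897*I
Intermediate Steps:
s = -3
q(I) = sqrt(-3 + I) (q(I) = sqrt(I - 3) = sqrt(-3 + I))
o = 159 + I*sqrt(10) (o = (sqrt(-3 - 7) + 71) + 88 = (sqrt(-10) + 71) + 88 = (I*sqrt(10) + 71) + 88 = (71 + I*sqrt(10)) + 88 = 159 + I*sqrt(10) ≈ 159.0 + 3.1623*I)
H(x, y) = 159 - x + I*sqrt(10) (H(x, y) = (159 + I*sqrt(10)) - x = 159 - x + I*sqrt(10))
C(92)/H(b, -225) = 193/(159 - 1*(-106) + I*sqrt(10)) = 193/(159 + 106 + I*sqrt(10)) = 193/(265 + I*sqrt(10))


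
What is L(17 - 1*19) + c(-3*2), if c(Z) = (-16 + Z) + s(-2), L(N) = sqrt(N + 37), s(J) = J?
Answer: -24 + sqrt(35) ≈ -18.084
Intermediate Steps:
L(N) = sqrt(37 + N)
c(Z) = -18 + Z (c(Z) = (-16 + Z) - 2 = -18 + Z)
L(17 - 1*19) + c(-3*2) = sqrt(37 + (17 - 1*19)) + (-18 - 3*2) = sqrt(37 + (17 - 19)) + (-18 - 6) = sqrt(37 - 2) - 24 = sqrt(35) - 24 = -24 + sqrt(35)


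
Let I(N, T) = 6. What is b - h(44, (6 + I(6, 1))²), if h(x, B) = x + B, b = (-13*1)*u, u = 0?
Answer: -188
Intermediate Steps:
b = 0 (b = -13*1*0 = -13*0 = 0)
h(x, B) = B + x
b - h(44, (6 + I(6, 1))²) = 0 - ((6 + 6)² + 44) = 0 - (12² + 44) = 0 - (144 + 44) = 0 - 1*188 = 0 - 188 = -188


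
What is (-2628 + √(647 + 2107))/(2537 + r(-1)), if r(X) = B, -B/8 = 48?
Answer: -2628/2153 + 9*√34/2153 ≈ -1.1962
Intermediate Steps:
B = -384 (B = -8*48 = -384)
r(X) = -384
(-2628 + √(647 + 2107))/(2537 + r(-1)) = (-2628 + √(647 + 2107))/(2537 - 384) = (-2628 + √2754)/2153 = (-2628 + 9*√34)*(1/2153) = -2628/2153 + 9*√34/2153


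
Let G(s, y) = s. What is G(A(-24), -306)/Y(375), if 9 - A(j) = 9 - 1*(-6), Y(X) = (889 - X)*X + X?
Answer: -2/64375 ≈ -3.1068e-5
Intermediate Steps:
Y(X) = X + X*(889 - X) (Y(X) = X*(889 - X) + X = X + X*(889 - X))
A(j) = -6 (A(j) = 9 - (9 - 1*(-6)) = 9 - (9 + 6) = 9 - 1*15 = 9 - 15 = -6)
G(A(-24), -306)/Y(375) = -6*1/(375*(890 - 1*375)) = -6*1/(375*(890 - 375)) = -6/(375*515) = -6/193125 = -6*1/193125 = -2/64375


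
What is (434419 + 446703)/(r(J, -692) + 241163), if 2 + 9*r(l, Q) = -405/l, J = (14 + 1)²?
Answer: 19825245/5426158 ≈ 3.6536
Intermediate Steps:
J = 225 (J = 15² = 225)
r(l, Q) = -2/9 - 45/l (r(l, Q) = -2/9 + (-405/l)/9 = -2/9 - 45/l)
(434419 + 446703)/(r(J, -692) + 241163) = (434419 + 446703)/((-2/9 - 45/225) + 241163) = 881122/((-2/9 - 45*1/225) + 241163) = 881122/((-2/9 - ⅕) + 241163) = 881122/(-19/45 + 241163) = 881122/(10852316/45) = 881122*(45/10852316) = 19825245/5426158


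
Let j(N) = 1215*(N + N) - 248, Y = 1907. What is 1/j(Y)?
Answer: 1/4633762 ≈ 2.1581e-7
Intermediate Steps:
j(N) = -248 + 2430*N (j(N) = 1215*(2*N) - 248 = 2430*N - 248 = -248 + 2430*N)
1/j(Y) = 1/(-248 + 2430*1907) = 1/(-248 + 4634010) = 1/4633762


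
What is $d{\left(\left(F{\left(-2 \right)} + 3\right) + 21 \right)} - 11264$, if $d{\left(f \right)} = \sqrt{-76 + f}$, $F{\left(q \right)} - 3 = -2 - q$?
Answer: $-11264 + 7 i \approx -11264.0 + 7.0 i$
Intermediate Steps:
$F{\left(q \right)} = 1 - q$ ($F{\left(q \right)} = 3 - \left(2 + q\right) = 1 - q$)
$d{\left(\left(F{\left(-2 \right)} + 3\right) + 21 \right)} - 11264 = \sqrt{-76 + \left(\left(\left(1 - -2\right) + 3\right) + 21\right)} - 11264 = \sqrt{-76 + \left(\left(\left(1 + 2\right) + 3\right) + 21\right)} - 11264 = \sqrt{-76 + \left(\left(3 + 3\right) + 21\right)} - 11264 = \sqrt{-76 + \left(6 + 21\right)} - 11264 = \sqrt{-76 + 27} - 11264 = \sqrt{-49} - 11264 = 7 i - 11264 = -11264 + 7 i$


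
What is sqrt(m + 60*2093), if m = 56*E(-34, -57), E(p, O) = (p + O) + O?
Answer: 2*sqrt(29323) ≈ 342.48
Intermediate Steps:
E(p, O) = p + 2*O (E(p, O) = (O + p) + O = p + 2*O)
m = -8288 (m = 56*(-34 + 2*(-57)) = 56*(-34 - 114) = 56*(-148) = -8288)
sqrt(m + 60*2093) = sqrt(-8288 + 60*2093) = sqrt(-8288 + 125580) = sqrt(117292) = 2*sqrt(29323)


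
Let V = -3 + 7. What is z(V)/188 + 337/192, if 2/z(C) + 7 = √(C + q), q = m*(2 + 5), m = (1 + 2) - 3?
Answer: 79099/45120 ≈ 1.7531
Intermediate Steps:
V = 4
m = 0 (m = 3 - 3 = 0)
q = 0 (q = 0*(2 + 5) = 0*7 = 0)
z(C) = 2/(-7 + √C) (z(C) = 2/(-7 + √(C + 0)) = 2/(-7 + √C))
z(V)/188 + 337/192 = (2/(-7 + √4))/188 + 337/192 = (2/(-7 + 2))*(1/188) + 337*(1/192) = (2/(-5))*(1/188) + 337/192 = (2*(-⅕))*(1/188) + 337/192 = -⅖*1/188 + 337/192 = -1/470 + 337/192 = 79099/45120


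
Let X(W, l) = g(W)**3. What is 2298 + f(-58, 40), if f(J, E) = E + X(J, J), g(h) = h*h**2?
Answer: -7427658739642590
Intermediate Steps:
g(h) = h**3
X(W, l) = W**9 (X(W, l) = (W**3)**3 = W**9)
f(J, E) = E + J**9
2298 + f(-58, 40) = 2298 + (40 + (-58)**9) = 2298 + (40 - 7427658739644928) = 2298 - 7427658739644888 = -7427658739642590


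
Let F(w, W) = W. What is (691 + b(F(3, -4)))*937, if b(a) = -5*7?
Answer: 614672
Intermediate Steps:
b(a) = -35
(691 + b(F(3, -4)))*937 = (691 - 35)*937 = 656*937 = 614672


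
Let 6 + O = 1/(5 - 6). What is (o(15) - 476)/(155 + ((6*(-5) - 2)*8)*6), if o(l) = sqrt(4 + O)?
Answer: 476/1381 - I*sqrt(3)/1381 ≈ 0.34468 - 0.0012542*I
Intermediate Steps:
O = -7 (O = -6 + 1/(5 - 6) = -6 + 1/(-1) = -6 - 1 = -7)
o(l) = I*sqrt(3) (o(l) = sqrt(4 - 7) = sqrt(-3) = I*sqrt(3))
(o(15) - 476)/(155 + ((6*(-5) - 2)*8)*6) = (I*sqrt(3) - 476)/(155 + ((6*(-5) - 2)*8)*6) = (-476 + I*sqrt(3))/(155 + ((-30 - 2)*8)*6) = (-476 + I*sqrt(3))/(155 - 32*8*6) = (-476 + I*sqrt(3))/(155 - 256*6) = (-476 + I*sqrt(3))/(155 - 1536) = (-476 + I*sqrt(3))/(-1381) = (-476 + I*sqrt(3))*(-1/1381) = 476/1381 - I*sqrt(3)/1381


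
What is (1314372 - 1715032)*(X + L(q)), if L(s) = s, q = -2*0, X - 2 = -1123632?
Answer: 450193595800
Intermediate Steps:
X = -1123630 (X = 2 - 1123632 = -1123630)
q = 0
(1314372 - 1715032)*(X + L(q)) = (1314372 - 1715032)*(-1123630 + 0) = -400660*(-1123630) = 450193595800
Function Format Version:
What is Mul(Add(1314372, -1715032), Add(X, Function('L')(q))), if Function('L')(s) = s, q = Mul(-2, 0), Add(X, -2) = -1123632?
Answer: 450193595800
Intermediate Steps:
X = -1123630 (X = Add(2, -1123632) = -1123630)
q = 0
Mul(Add(1314372, -1715032), Add(X, Function('L')(q))) = Mul(Add(1314372, -1715032), Add(-1123630, 0)) = Mul(-400660, -1123630) = 450193595800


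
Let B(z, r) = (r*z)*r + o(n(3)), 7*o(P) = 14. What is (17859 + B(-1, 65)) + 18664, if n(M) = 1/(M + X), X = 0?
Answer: 32300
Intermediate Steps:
n(M) = 1/M (n(M) = 1/(M + 0) = 1/M)
o(P) = 2 (o(P) = (⅐)*14 = 2)
B(z, r) = 2 + z*r² (B(z, r) = (r*z)*r + 2 = z*r² + 2 = 2 + z*r²)
(17859 + B(-1, 65)) + 18664 = (17859 + (2 - 1*65²)) + 18664 = (17859 + (2 - 1*4225)) + 18664 = (17859 + (2 - 4225)) + 18664 = (17859 - 4223) + 18664 = 13636 + 18664 = 32300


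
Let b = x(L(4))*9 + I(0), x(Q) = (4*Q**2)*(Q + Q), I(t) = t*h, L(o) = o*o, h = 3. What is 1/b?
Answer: 1/294912 ≈ 3.3908e-6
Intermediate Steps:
L(o) = o**2
I(t) = 3*t (I(t) = t*3 = 3*t)
x(Q) = 8*Q**3 (x(Q) = (4*Q**2)*(2*Q) = 8*Q**3)
b = 294912 (b = (8*(4**2)**3)*9 + 3*0 = (8*16**3)*9 + 0 = (8*4096)*9 + 0 = 32768*9 + 0 = 294912 + 0 = 294912)
1/b = 1/294912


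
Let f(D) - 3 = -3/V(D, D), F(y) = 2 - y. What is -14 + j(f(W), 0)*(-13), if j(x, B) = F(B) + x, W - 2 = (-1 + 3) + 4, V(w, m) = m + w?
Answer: -1225/16 ≈ -76.563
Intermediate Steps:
W = 8 (W = 2 + ((-1 + 3) + 4) = 2 + (2 + 4) = 2 + 6 = 8)
f(D) = 3 - 3/(2*D) (f(D) = 3 - 3/(D + D) = 3 - 3*1/(2*D) = 3 - 3/(2*D))
j(x, B) = 2 + x - B (j(x, B) = (2 - B) + x = 2 + x - B)
-14 + j(f(W), 0)*(-13) = -14 + (2 + (3 - 3/2/8) - 1*0)*(-13) = -14 + (2 + (3 - 3/2*1/8) + 0)*(-13) = -14 + (2 + (3 - 3/16) + 0)*(-13) = -14 + (2 + 45/16 + 0)*(-13) = -14 + (77/16)*(-13) = -14 - 1001/16 = -1225/16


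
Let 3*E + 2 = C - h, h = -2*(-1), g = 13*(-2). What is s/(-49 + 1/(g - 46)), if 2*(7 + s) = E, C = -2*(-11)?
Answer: 288/3529 ≈ 0.081609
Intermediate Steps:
g = -26
h = 2
C = 22
E = 6 (E = -2/3 + (22 - 1*2)/3 = -2/3 + (22 - 2)/3 = -2/3 + (1/3)*20 = -2/3 + 20/3 = 6)
s = -4 (s = -7 + (1/2)*6 = -7 + 3 = -4)
s/(-49 + 1/(g - 46)) = -4/(-49 + 1/(-26 - 46)) = -4/(-49 + 1/(-72)) = -4/(-49 - 1/72) = -4/(-3529/72) = -72/3529*(-4) = 288/3529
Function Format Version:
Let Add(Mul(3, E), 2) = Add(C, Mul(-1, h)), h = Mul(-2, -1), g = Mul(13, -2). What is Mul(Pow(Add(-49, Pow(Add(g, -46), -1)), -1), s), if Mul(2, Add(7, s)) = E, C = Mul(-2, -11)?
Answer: Rational(288, 3529) ≈ 0.081609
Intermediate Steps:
g = -26
h = 2
C = 22
E = 6 (E = Add(Rational(-2, 3), Mul(Rational(1, 3), Add(22, Mul(-1, 2)))) = Add(Rational(-2, 3), Mul(Rational(1, 3), Add(22, -2))) = Add(Rational(-2, 3), Mul(Rational(1, 3), 20)) = Add(Rational(-2, 3), Rational(20, 3)) = 6)
s = -4 (s = Add(-7, Mul(Rational(1, 2), 6)) = Add(-7, 3) = -4)
Mul(Pow(Add(-49, Pow(Add(g, -46), -1)), -1), s) = Mul(Pow(Add(-49, Pow(Add(-26, -46), -1)), -1), -4) = Mul(Pow(Add(-49, Pow(-72, -1)), -1), -4) = Mul(Pow(Add(-49, Rational(-1, 72)), -1), -4) = Mul(Pow(Rational(-3529, 72), -1), -4) = Mul(Rational(-72, 3529), -4) = Rational(288, 3529)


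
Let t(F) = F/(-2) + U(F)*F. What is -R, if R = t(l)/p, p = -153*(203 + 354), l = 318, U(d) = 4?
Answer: 371/28407 ≈ 0.013060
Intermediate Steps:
p = -85221 (p = -153*557 = -85221)
t(F) = 7*F/2 (t(F) = F/(-2) + 4*F = F*(-1/2) + 4*F = -F/2 + 4*F = 7*F/2)
R = -371/28407 (R = ((7/2)*318)/(-85221) = 1113*(-1/85221) = -371/28407 ≈ -0.013060)
-R = -1*(-371/28407) = 371/28407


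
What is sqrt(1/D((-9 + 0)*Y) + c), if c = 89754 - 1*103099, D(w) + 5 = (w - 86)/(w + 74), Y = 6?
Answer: I*sqrt(480423)/6 ≈ 115.52*I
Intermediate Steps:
D(w) = -5 + (-86 + w)/(74 + w) (D(w) = -5 + (w - 86)/(w + 74) = -5 + (-86 + w)/(74 + w))
c = -13345 (c = 89754 - 103099 = -13345)
sqrt(1/D((-9 + 0)*Y) + c) = sqrt(1/(4*(-114 - (-9 + 0)*6)/(74 + (-9 + 0)*6)) - 13345) = sqrt(1/(4*(-114 - (-9)*6)/(74 - 9*6)) - 13345) = sqrt(1/(4*(-114 - 1*(-54))/(74 - 54)) - 13345) = sqrt(1/(4*(-114 + 54)/20) - 13345) = sqrt(1/(4*(1/20)*(-60)) - 13345) = sqrt(1/(-12) - 13345) = sqrt(-1/12 - 13345) = sqrt(-160141/12) = I*sqrt(480423)/6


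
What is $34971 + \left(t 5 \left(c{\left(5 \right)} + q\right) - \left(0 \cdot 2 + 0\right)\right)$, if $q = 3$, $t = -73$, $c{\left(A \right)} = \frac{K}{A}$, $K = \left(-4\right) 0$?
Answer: $33876$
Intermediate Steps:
$K = 0$
$c{\left(A \right)} = 0$ ($c{\left(A \right)} = \frac{0}{A} = 0$)
$34971 + \left(t 5 \left(c{\left(5 \right)} + q\right) - \left(0 \cdot 2 + 0\right)\right) = 34971 - 73 \cdot 5 \left(0 + 3\right) = 34971 - 73 \cdot 5 \cdot 3 = 34971 - 1095 = 33876$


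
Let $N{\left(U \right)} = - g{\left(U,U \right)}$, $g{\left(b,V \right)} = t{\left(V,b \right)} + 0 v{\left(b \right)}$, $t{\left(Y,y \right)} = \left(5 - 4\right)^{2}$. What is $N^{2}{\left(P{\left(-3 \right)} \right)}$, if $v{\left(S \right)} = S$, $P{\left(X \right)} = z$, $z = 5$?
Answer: $1$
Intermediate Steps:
$P{\left(X \right)} = 5$
$t{\left(Y,y \right)} = 1$ ($t{\left(Y,y \right)} = 1^{2} = 1$)
$g{\left(b,V \right)} = 1$ ($g{\left(b,V \right)} = 1 + 0 b = 1 + 0 = 1$)
$N{\left(U \right)} = -1$ ($N{\left(U \right)} = \left(-1\right) 1 = -1$)
$N^{2}{\left(P{\left(-3 \right)} \right)} = \left(-1\right)^{2} = 1$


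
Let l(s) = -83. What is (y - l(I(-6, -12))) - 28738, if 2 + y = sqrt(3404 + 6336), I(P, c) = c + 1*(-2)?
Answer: -28657 + 2*sqrt(2435) ≈ -28558.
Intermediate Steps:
I(P, c) = -2 + c (I(P, c) = c - 2 = -2 + c)
y = -2 + 2*sqrt(2435) (y = -2 + sqrt(3404 + 6336) = -2 + sqrt(9740) = -2 + 2*sqrt(2435) ≈ 96.691)
(y - l(I(-6, -12))) - 28738 = ((-2 + 2*sqrt(2435)) - 1*(-83)) - 28738 = ((-2 + 2*sqrt(2435)) + 83) - 28738 = (81 + 2*sqrt(2435)) - 28738 = -28657 + 2*sqrt(2435)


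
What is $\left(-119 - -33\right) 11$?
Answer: $-946$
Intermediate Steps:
$\left(-119 - -33\right) 11 = \left(-119 + \left(-30 + 63\right)\right) 11 = \left(-119 + 33\right) 11 = \left(-86\right) 11 = -946$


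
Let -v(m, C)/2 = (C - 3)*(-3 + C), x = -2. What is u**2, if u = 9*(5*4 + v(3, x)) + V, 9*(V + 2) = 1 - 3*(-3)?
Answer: 5943844/81 ≈ 73381.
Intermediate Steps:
v(m, C) = -2*(-3 + C)**2 (v(m, C) = -2*(C - 3)*(-3 + C) = -2*(-3 + C)*(-3 + C) = -2*(-3 + C)**2)
V = -8/9 (V = -2 + (1 - 3*(-3))/9 = -2 + (1 + 9)/9 = -2 + (1/9)*10 = -2 + 10/9 = -8/9 ≈ -0.88889)
u = -2438/9 (u = 9*(5*4 - 2*(-3 - 2)**2) - 8/9 = 9*(20 - 2*(-5)**2) - 8/9 = 9*(20 - 2*25) - 8/9 = 9*(20 - 50) - 8/9 = 9*(-30) - 8/9 = -270 - 8/9 = -2438/9 ≈ -270.89)
u**2 = (-2438/9)**2 = 5943844/81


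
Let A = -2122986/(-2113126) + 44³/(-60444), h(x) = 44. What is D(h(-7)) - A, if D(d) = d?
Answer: 708952178617/15965723493 ≈ 44.405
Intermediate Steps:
A = -6460344925/15965723493 (A = -2122986*(-1/2113126) + 85184*(-1/60444) = 1061493/1056563 - 21296/15111 = -6460344925/15965723493 ≈ -0.40464)
D(h(-7)) - A = 44 - 1*(-6460344925/15965723493) = 44 + 6460344925/15965723493 = 708952178617/15965723493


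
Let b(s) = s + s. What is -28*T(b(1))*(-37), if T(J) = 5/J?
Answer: 2590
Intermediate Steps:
b(s) = 2*s
-28*T(b(1))*(-37) = -140/(2*1)*(-37) = -140/2*(-37) = -28*5/2*(-37) = -70*(-37) = 2590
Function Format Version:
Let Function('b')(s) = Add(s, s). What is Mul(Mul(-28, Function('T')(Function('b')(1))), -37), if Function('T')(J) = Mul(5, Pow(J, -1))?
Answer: 2590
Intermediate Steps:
Function('b')(s) = Mul(2, s)
Mul(Mul(-28, Function('T')(Function('b')(1))), -37) = Mul(Mul(-28, Mul(5, Pow(Mul(2, 1), -1))), -37) = Mul(Mul(-28, Mul(5, Pow(2, -1))), -37) = Mul(Mul(-28, Mul(5, Rational(1, 2))), -37) = Mul(Mul(-28, Rational(5, 2)), -37) = Mul(-70, -37) = 2590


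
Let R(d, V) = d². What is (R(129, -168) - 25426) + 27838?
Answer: 19053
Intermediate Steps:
(R(129, -168) - 25426) + 27838 = (129² - 25426) + 27838 = (16641 - 25426) + 27838 = -8785 + 27838 = 19053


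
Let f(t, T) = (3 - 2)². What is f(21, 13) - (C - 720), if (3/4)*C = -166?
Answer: 2827/3 ≈ 942.33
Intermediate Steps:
C = -664/3 (C = (4/3)*(-166) = -664/3 ≈ -221.33)
f(t, T) = 1 (f(t, T) = 1² = 1)
f(21, 13) - (C - 720) = 1 - (-664/3 - 720) = 1 - 1*(-2824/3) = 1 + 2824/3 = 2827/3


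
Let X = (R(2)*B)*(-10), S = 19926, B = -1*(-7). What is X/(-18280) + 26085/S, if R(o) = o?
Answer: 1998431/1517697 ≈ 1.3168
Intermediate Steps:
B = 7
X = -140 (X = (2*7)*(-10) = 14*(-10) = -140)
X/(-18280) + 26085/S = -140/(-18280) + 26085/19926 = -140*(-1/18280) + 26085*(1/19926) = 7/914 + 8695/6642 = 1998431/1517697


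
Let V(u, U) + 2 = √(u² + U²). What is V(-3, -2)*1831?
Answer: -3662 + 1831*√13 ≈ 2939.8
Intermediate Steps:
V(u, U) = -2 + √(U² + u²) (V(u, U) = -2 + √(u² + U²) = -2 + √(U² + u²))
V(-3, -2)*1831 = (-2 + √((-2)² + (-3)²))*1831 = (-2 + √(4 + 9))*1831 = (-2 + √13)*1831 = -3662 + 1831*√13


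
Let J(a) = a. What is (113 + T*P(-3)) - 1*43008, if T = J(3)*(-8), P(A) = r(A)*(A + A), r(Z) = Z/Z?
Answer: -42751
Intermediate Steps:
r(Z) = 1
P(A) = 2*A (P(A) = 1*(A + A) = 1*(2*A) = 2*A)
T = -24 (T = 3*(-8) = -24)
(113 + T*P(-3)) - 1*43008 = (113 - 48*(-3)) - 1*43008 = (113 - 24*(-6)) - 43008 = (113 + 144) - 43008 = 257 - 43008 = -42751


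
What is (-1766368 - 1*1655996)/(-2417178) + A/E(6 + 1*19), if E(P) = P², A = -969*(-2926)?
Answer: 1142591542972/251789375 ≈ 4537.9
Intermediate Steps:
A = 2835294
(-1766368 - 1*1655996)/(-2417178) + A/E(6 + 1*19) = (-1766368 - 1*1655996)/(-2417178) + 2835294/((6 + 1*19)²) = (-1766368 - 1655996)*(-1/2417178) + 2835294/((6 + 19)²) = -3422364*(-1/2417178) + 2835294/(25²) = 570394/402863 + 2835294/625 = 1142591542972/251789375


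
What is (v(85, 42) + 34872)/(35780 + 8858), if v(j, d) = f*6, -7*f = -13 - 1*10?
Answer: 122121/156233 ≈ 0.78166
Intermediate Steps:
f = 23/7 (f = -(-13 - 1*10)/7 = -(-13 - 10)/7 = -1/7*(-23) = 23/7 ≈ 3.2857)
v(j, d) = 138/7 (v(j, d) = (23/7)*6 = 138/7)
(v(85, 42) + 34872)/(35780 + 8858) = (138/7 + 34872)/(35780 + 8858) = (244242/7)/44638 = (244242/7)*(1/44638) = 122121/156233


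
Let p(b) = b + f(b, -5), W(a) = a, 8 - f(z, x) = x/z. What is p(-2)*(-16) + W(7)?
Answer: -49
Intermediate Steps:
f(z, x) = 8 - x/z
p(b) = 8 + b + 5/b (p(b) = b + (8 - 1*(-5)/b) = b + (8 + 5/b) = 8 + b + 5/b)
p(-2)*(-16) + W(7) = (8 - 2 + 5/(-2))*(-16) + 7 = (8 - 2 + 5*(-½))*(-16) + 7 = (8 - 2 - 5/2)*(-16) + 7 = (7/2)*(-16) + 7 = -56 + 7 = -49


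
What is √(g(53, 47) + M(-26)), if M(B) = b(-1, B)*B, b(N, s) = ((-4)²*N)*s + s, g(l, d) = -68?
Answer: 4*I*√638 ≈ 101.03*I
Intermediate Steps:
b(N, s) = s + 16*N*s (b(N, s) = (16*N)*s + s = 16*N*s + s = s + 16*N*s)
M(B) = -15*B² (M(B) = (B*(1 + 16*(-1)))*B = (B*(1 - 16))*B = (B*(-15))*B = (-15*B)*B = -15*B²)
√(g(53, 47) + M(-26)) = √(-68 - 15*(-26)²) = √(-68 - 15*676) = √(-68 - 10140) = √(-10208) = 4*I*√638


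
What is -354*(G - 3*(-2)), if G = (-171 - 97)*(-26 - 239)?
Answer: -25143204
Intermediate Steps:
G = 71020 (G = -268*(-265) = 71020)
-354*(G - 3*(-2)) = -354*(71020 - 3*(-2)) = -354*(71020 + 6) = -354*71026 = -25143204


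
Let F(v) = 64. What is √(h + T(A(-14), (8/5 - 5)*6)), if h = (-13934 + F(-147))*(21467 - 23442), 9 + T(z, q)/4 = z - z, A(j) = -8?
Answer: √27393214 ≈ 5233.9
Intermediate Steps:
T(z, q) = -36 (T(z, q) = -36 + 4*(z - z) = -36 + 4*0 = -36 + 0 = -36)
h = 27393250 (h = (-13934 + 64)*(21467 - 23442) = -13870*(-1975) = 27393250)
√(h + T(A(-14), (8/5 - 5)*6)) = √(27393250 - 36) = √27393214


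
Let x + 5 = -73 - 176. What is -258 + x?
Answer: -512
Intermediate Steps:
x = -254 (x = -5 + (-73 - 176) = -5 - 249 = -254)
-258 + x = -258 - 254 = -512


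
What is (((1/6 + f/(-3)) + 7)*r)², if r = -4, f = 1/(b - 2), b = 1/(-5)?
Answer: 103684/121 ≈ 856.89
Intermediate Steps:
b = -⅕ ≈ -0.20000
f = -5/11 (f = 1/(-⅕ - 2) = 1/(-11/5) = -5/11 ≈ -0.45455)
(((1/6 + f/(-3)) + 7)*r)² = (((1/6 - 5/11/(-3)) + 7)*(-4))² = (((1*(⅙) - 5/11*(-⅓)) + 7)*(-4))² = (((⅙ + 5/33) + 7)*(-4))² = ((7/22 + 7)*(-4))² = ((161/22)*(-4))² = (-322/11)² = 103684/121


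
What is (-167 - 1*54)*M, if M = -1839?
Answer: 406419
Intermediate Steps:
(-167 - 1*54)*M = (-167 - 1*54)*(-1839) = (-167 - 54)*(-1839) = -221*(-1839) = 406419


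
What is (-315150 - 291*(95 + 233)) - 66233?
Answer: -476831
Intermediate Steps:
(-315150 - 291*(95 + 233)) - 66233 = (-315150 - 291*328) - 66233 = (-315150 - 95448) - 66233 = -410598 - 66233 = -476831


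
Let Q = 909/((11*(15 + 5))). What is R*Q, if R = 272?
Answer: 61812/55 ≈ 1123.9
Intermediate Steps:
Q = 909/220 (Q = 909/((11*20)) = 909/220 ≈ 4.1318)
R*Q = 272*(909/220) = 61812/55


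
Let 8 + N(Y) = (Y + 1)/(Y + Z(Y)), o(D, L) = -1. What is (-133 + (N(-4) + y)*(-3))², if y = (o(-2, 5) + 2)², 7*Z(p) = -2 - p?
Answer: 8850625/676 ≈ 13093.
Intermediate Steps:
Z(p) = -2/7 - p/7 (Z(p) = (-2 - p)/7 = -2/7 - p/7)
y = 1 (y = (-1 + 2)² = 1² = 1)
N(Y) = -8 + (1 + Y)/(-2/7 + 6*Y/7) (N(Y) = -8 + (Y + 1)/(Y + (-2/7 - Y/7)) = -8 + (1 + Y)/(-2/7 + 6*Y/7))
(-133 + (N(-4) + y)*(-3))² = (-133 + ((23 - 41*(-4))/(2*(-1 + 3*(-4))) + 1)*(-3))² = (-133 + ((23 + 164)/(2*(-1 - 12)) + 1)*(-3))² = (-133 + ((½)*187/(-13) + 1)*(-3))² = (-133 + ((½)*(-1/13)*187 + 1)*(-3))² = (-133 + (-187/26 + 1)*(-3))² = (-133 - 161/26*(-3))² = (-133 + 483/26)² = (-2975/26)² = 8850625/676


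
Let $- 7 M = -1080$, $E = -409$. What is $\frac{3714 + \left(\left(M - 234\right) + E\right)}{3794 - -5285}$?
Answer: $\frac{22577}{63553} \approx 0.35525$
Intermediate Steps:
$M = \frac{1080}{7}$ ($M = \left(- \frac{1}{7}\right) \left(-1080\right) = \frac{1080}{7} \approx 154.29$)
$\frac{3714 + \left(\left(M - 234\right) + E\right)}{3794 - -5285} = \frac{3714 + \left(\left(\frac{1080}{7} - 234\right) - 409\right)}{3794 - -5285} = \frac{3714 - \frac{3421}{7}}{3794 + 5285} = \frac{3714 - \frac{3421}{7}}{9079} = \frac{22577}{7} \cdot \frac{1}{9079} = \frac{22577}{63553}$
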